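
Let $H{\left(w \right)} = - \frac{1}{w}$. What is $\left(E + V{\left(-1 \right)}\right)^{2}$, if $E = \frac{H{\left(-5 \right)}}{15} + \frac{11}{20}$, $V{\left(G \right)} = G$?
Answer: $\frac{17161}{90000} \approx 0.19068$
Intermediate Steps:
$E = \frac{169}{300}$ ($E = \frac{\left(-1\right) \frac{1}{-5}}{15} + \frac{11}{20} = \left(-1\right) \left(- \frac{1}{5}\right) \frac{1}{15} + 11 \cdot \frac{1}{20} = \frac{1}{5} \cdot \frac{1}{15} + \frac{11}{20} = \frac{1}{75} + \frac{11}{20} = \frac{169}{300} \approx 0.56333$)
$\left(E + V{\left(-1 \right)}\right)^{2} = \left(\frac{169}{300} - 1\right)^{2} = \left(- \frac{131}{300}\right)^{2} = \frac{17161}{90000}$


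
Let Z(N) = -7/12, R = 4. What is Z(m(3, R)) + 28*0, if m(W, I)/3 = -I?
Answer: -7/12 ≈ -0.58333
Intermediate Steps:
m(W, I) = -3*I (m(W, I) = 3*(-I) = -3*I)
Z(N) = -7/12 (Z(N) = -7*1/12 = -7/12)
Z(m(3, R)) + 28*0 = -7/12 + 28*0 = -7/12 + 0 = -7/12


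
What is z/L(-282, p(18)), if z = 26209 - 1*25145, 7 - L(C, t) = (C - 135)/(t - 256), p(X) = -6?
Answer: 278768/1417 ≈ 196.73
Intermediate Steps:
L(C, t) = 7 - (-135 + C)/(-256 + t) (L(C, t) = 7 - (C - 135)/(t - 256) = 7 - (-135 + C)/(-256 + t))
z = 1064 (z = 26209 - 25145 = 1064)
z/L(-282, p(18)) = 1064/(((-1657 - 1*(-282) + 7*(-6))/(-256 - 6))) = 1064/(((-1657 + 282 - 42)/(-262))) = 1064/((-1/262*(-1417))) = 1064/(1417/262) = 1064*(262/1417) = 278768/1417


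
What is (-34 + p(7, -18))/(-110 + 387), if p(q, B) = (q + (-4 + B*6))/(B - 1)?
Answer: -541/5263 ≈ -0.10279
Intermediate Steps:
p(q, B) = (-4 + q + 6*B)/(-1 + B) (p(q, B) = (q + (-4 + 6*B))/(-1 + B) = (-4 + q + 6*B)/(-1 + B))
(-34 + p(7, -18))/(-110 + 387) = (-34 + (-4 + 7 + 6*(-18))/(-1 - 18))/(-110 + 387) = (-34 + (-4 + 7 - 108)/(-19))/277 = (-34 - 1/19*(-105))*(1/277) = (-34 + 105/19)*(1/277) = -541/19*1/277 = -541/5263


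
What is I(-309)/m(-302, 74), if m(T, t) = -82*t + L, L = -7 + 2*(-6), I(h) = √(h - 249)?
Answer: -I*√62/2029 ≈ -0.0038807*I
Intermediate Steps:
I(h) = √(-249 + h)
L = -19 (L = -7 - 12 = -19)
m(T, t) = -19 - 82*t (m(T, t) = -82*t - 19 = -19 - 82*t)
I(-309)/m(-302, 74) = √(-249 - 309)/(-19 - 82*74) = √(-558)/(-19 - 6068) = (3*I*√62)/(-6087) = (3*I*√62)*(-1/6087) = -I*√62/2029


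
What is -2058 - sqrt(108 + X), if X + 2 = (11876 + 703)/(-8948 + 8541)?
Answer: -2058 - sqrt(12439141)/407 ≈ -2066.7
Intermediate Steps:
X = -13393/407 (X = -2 + (11876 + 703)/(-8948 + 8541) = -2 + 12579/(-407) = -2 + 12579*(-1/407) = -2 - 12579/407 = -13393/407 ≈ -32.907)
-2058 - sqrt(108 + X) = -2058 - sqrt(108 - 13393/407) = -2058 - sqrt(30563/407) = -2058 - sqrt(12439141)/407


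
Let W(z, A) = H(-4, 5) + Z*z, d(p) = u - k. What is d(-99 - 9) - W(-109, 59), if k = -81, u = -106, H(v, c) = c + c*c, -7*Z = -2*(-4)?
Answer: -1257/7 ≈ -179.57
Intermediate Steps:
Z = -8/7 (Z = -(-2)*(-4)/7 = -⅐*8 = -8/7 ≈ -1.1429)
H(v, c) = c + c²
d(p) = -25 (d(p) = -106 - 1*(-81) = -106 + 81 = -25)
W(z, A) = 30 - 8*z/7 (W(z, A) = 5*(1 + 5) - 8*z/7 = 5*6 - 8*z/7 = 30 - 8*z/7)
d(-99 - 9) - W(-109, 59) = -25 - (30 - 8/7*(-109)) = -25 - (30 + 872/7) = -25 - 1*1082/7 = -25 - 1082/7 = -1257/7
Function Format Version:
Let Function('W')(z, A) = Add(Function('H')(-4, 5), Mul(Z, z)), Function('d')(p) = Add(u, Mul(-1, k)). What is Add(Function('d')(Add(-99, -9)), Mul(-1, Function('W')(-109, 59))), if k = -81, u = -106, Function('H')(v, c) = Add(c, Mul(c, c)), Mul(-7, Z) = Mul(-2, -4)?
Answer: Rational(-1257, 7) ≈ -179.57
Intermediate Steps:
Z = Rational(-8, 7) (Z = Mul(Rational(-1, 7), Mul(-2, -4)) = Mul(Rational(-1, 7), 8) = Rational(-8, 7) ≈ -1.1429)
Function('H')(v, c) = Add(c, Pow(c, 2))
Function('d')(p) = -25 (Function('d')(p) = Add(-106, Mul(-1, -81)) = Add(-106, 81) = -25)
Function('W')(z, A) = Add(30, Mul(Rational(-8, 7), z)) (Function('W')(z, A) = Add(Mul(5, Add(1, 5)), Mul(Rational(-8, 7), z)) = Add(Mul(5, 6), Mul(Rational(-8, 7), z)) = Add(30, Mul(Rational(-8, 7), z)))
Add(Function('d')(Add(-99, -9)), Mul(-1, Function('W')(-109, 59))) = Add(-25, Mul(-1, Add(30, Mul(Rational(-8, 7), -109)))) = Add(-25, Mul(-1, Add(30, Rational(872, 7)))) = Add(-25, Mul(-1, Rational(1082, 7))) = Add(-25, Rational(-1082, 7)) = Rational(-1257, 7)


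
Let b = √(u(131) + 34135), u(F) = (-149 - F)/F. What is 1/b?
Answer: √585754055/4471405 ≈ 0.0054127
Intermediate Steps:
u(F) = (-149 - F)/F
b = √585754055/131 (b = √((-149 - 1*131)/131 + 34135) = √((-149 - 131)/131 + 34135) = √((1/131)*(-280) + 34135) = √(-280/131 + 34135) = √(4471405/131) = √585754055/131 ≈ 184.75)
1/b = 1/(√585754055/131) = √585754055/4471405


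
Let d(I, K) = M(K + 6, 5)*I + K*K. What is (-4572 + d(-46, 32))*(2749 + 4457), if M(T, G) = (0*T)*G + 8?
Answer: -28218696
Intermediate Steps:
M(T, G) = 8 (M(T, G) = 0*G + 8 = 0 + 8 = 8)
d(I, K) = K² + 8*I (d(I, K) = 8*I + K*K = 8*I + K² = K² + 8*I)
(-4572 + d(-46, 32))*(2749 + 4457) = (-4572 + (32² + 8*(-46)))*(2749 + 4457) = (-4572 + (1024 - 368))*7206 = (-4572 + 656)*7206 = -3916*7206 = -28218696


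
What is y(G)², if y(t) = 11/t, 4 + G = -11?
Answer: 121/225 ≈ 0.53778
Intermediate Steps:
G = -15 (G = -4 - 11 = -15)
y(G)² = (11/(-15))² = (11*(-1/15))² = (-11/15)² = 121/225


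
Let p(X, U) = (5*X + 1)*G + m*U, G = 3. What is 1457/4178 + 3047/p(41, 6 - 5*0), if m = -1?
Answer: 6811025/1278468 ≈ 5.3275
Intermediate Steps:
p(X, U) = 3 - U + 15*X (p(X, U) = (5*X + 1)*3 - U = (1 + 5*X)*3 - U = (3 + 15*X) - U = 3 - U + 15*X)
1457/4178 + 3047/p(41, 6 - 5*0) = 1457/4178 + 3047/(3 - (6 - 5*0) + 15*41) = 1457*(1/4178) + 3047/(3 - (6 + 0) + 615) = 1457/4178 + 3047/(3 - 1*6 + 615) = 1457/4178 + 3047/(3 - 6 + 615) = 1457/4178 + 3047/612 = 6811025/1278468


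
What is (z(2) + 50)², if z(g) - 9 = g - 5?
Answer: 3136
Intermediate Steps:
z(g) = 4 + g (z(g) = 9 + (g - 5) = 9 + (-5 + g) = 4 + g)
(z(2) + 50)² = ((4 + 2) + 50)² = (6 + 50)² = 56² = 3136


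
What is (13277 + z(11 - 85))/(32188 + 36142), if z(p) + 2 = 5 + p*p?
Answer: 9378/34165 ≈ 0.27449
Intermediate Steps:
z(p) = 3 + p² (z(p) = -2 + (5 + p*p) = -2 + (5 + p²) = 3 + p²)
(13277 + z(11 - 85))/(32188 + 36142) = (13277 + (3 + (11 - 85)²))/(32188 + 36142) = (13277 + (3 + (-74)²))/68330 = (13277 + (3 + 5476))*(1/68330) = (13277 + 5479)*(1/68330) = 18756*(1/68330) = 9378/34165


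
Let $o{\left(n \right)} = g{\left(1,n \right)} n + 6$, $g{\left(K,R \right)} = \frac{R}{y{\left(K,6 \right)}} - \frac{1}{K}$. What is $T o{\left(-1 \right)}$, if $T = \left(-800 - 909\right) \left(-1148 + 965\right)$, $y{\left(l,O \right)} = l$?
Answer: $2501976$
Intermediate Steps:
$g{\left(K,R \right)} = - \frac{1}{K} + \frac{R}{K}$ ($g{\left(K,R \right)} = \frac{R}{K} - \frac{1}{K} = - \frac{1}{K} + \frac{R}{K}$)
$o{\left(n \right)} = 6 + n \left(-1 + n\right)$ ($o{\left(n \right)} = \frac{-1 + n}{1} n + 6 = 1 \left(-1 + n\right) n + 6 = \left(-1 + n\right) n + 6 = n \left(-1 + n\right) + 6 = 6 + n \left(-1 + n\right)$)
$T = 312747$ ($T = \left(-1709\right) \left(-183\right) = 312747$)
$T o{\left(-1 \right)} = 312747 \left(6 - \left(-1 - 1\right)\right) = 312747 \left(6 - -2\right) = 312747 \left(6 + 2\right) = 312747 \cdot 8 = 2501976$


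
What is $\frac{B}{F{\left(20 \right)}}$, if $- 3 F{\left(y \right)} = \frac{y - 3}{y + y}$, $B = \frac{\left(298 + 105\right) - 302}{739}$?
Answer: $- \frac{12120}{12563} \approx -0.96474$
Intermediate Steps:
$B = \frac{101}{739}$ ($B = \left(403 - 302\right) \frac{1}{739} = 101 \cdot \frac{1}{739} = \frac{101}{739} \approx 0.13667$)
$F{\left(y \right)} = - \frac{-3 + y}{6 y}$ ($F{\left(y \right)} = - \frac{\left(y - 3\right) \frac{1}{y + y}}{3} = - \frac{\left(-3 + y\right) \frac{1}{2 y}}{3} = - \frac{\frac{1}{2} \frac{1}{y} \left(-3 + y\right)}{3} = - \frac{-3 + y}{6 y}$)
$\frac{B}{F{\left(20 \right)}} = \frac{101}{739 \frac{3 - 20}{6 \cdot 20}} = \frac{101}{739 \cdot \frac{1}{6} \cdot \frac{1}{20} \left(3 - 20\right)} = \frac{101}{739 \cdot \frac{1}{6} \cdot \frac{1}{20} \left(-17\right)} = \frac{101}{739 \left(- \frac{17}{120}\right)} = \frac{101}{739} \left(- \frac{120}{17}\right) = - \frac{12120}{12563}$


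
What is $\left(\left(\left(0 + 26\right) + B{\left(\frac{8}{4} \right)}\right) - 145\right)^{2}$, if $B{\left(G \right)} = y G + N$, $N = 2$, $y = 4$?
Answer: $11881$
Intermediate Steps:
$B{\left(G \right)} = 2 + 4 G$ ($B{\left(G \right)} = 4 G + 2 = 2 + 4 G$)
$\left(\left(\left(0 + 26\right) + B{\left(\frac{8}{4} \right)}\right) - 145\right)^{2} = \left(\left(\left(0 + 26\right) + \left(2 + 4 \cdot \frac{8}{4}\right)\right) - 145\right)^{2} = \left(\left(26 + \left(2 + 4 \cdot 8 \cdot \frac{1}{4}\right)\right) - 145\right)^{2} = \left(\left(26 + \left(2 + 4 \cdot 2\right)\right) - 145\right)^{2} = \left(\left(26 + \left(2 + 8\right)\right) - 145\right)^{2} = \left(\left(26 + 10\right) - 145\right)^{2} = \left(36 - 145\right)^{2} = \left(-109\right)^{2} = 11881$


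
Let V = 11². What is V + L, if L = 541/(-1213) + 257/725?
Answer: 106329941/879425 ≈ 120.91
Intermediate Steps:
L = -80484/879425 (L = 541*(-1/1213) + 257*(1/725) = -541/1213 + 257/725 = -80484/879425 ≈ -0.091519)
V = 121
V + L = 121 - 80484/879425 = 106329941/879425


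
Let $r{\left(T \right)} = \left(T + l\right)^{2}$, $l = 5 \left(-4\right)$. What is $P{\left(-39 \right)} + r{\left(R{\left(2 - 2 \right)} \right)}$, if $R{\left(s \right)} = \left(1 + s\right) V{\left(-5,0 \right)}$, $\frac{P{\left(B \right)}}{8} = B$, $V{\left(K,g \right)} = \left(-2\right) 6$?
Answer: $712$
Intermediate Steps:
$V{\left(K,g \right)} = -12$
$l = -20$
$P{\left(B \right)} = 8 B$
$R{\left(s \right)} = -12 - 12 s$ ($R{\left(s \right)} = \left(1 + s\right) \left(-12\right) = -12 - 12 s$)
$r{\left(T \right)} = \left(-20 + T\right)^{2}$ ($r{\left(T \right)} = \left(T - 20\right)^{2} = \left(-20 + T\right)^{2}$)
$P{\left(-39 \right)} + r{\left(R{\left(2 - 2 \right)} \right)} = 8 \left(-39\right) + \left(-20 - \left(12 + 12 \left(2 - 2\right)\right)\right)^{2} = -312 + \left(-20 - 12\right)^{2} = -312 + \left(-32\right)^{2} = -312 + 1024 = 712$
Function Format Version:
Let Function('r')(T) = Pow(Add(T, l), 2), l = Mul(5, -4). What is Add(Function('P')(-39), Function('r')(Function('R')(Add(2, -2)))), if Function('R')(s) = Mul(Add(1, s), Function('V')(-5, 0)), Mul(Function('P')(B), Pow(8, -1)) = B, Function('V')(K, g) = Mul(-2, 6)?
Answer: 712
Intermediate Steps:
Function('V')(K, g) = -12
l = -20
Function('P')(B) = Mul(8, B)
Function('R')(s) = Add(-12, Mul(-12, s)) (Function('R')(s) = Mul(Add(1, s), -12) = Add(-12, Mul(-12, s)))
Function('r')(T) = Pow(Add(-20, T), 2) (Function('r')(T) = Pow(Add(T, -20), 2) = Pow(Add(-20, T), 2))
Add(Function('P')(-39), Function('r')(Function('R')(Add(2, -2)))) = Add(Mul(8, -39), Pow(Add(-20, Add(-12, Mul(-12, Add(2, -2)))), 2)) = Add(-312, Pow(Add(-20, Add(-12, Mul(-12, 0))), 2)) = Add(-312, Pow(Add(-20, Add(-12, 0)), 2)) = Add(-312, Pow(Add(-20, -12), 2)) = Add(-312, Pow(-32, 2)) = Add(-312, 1024) = 712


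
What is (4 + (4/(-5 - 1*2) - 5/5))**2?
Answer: 289/49 ≈ 5.8980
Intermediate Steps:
(4 + (4/(-5 - 1*2) - 5/5))**2 = (4 + (4/(-5 - 2) - 5*1/5))**2 = (4 + (4/(-7) - 1))**2 = (4 + (4*(-1/7) - 1))**2 = (4 + (-4/7 - 1))**2 = (4 - 11/7)**2 = (17/7)**2 = 289/49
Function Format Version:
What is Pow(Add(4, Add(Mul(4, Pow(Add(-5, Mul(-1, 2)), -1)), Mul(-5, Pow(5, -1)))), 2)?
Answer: Rational(289, 49) ≈ 5.8980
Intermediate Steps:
Pow(Add(4, Add(Mul(4, Pow(Add(-5, Mul(-1, 2)), -1)), Mul(-5, Pow(5, -1)))), 2) = Pow(Add(4, Add(Mul(4, Pow(Add(-5, -2), -1)), Mul(-5, Rational(1, 5)))), 2) = Pow(Add(4, Add(Mul(4, Pow(-7, -1)), -1)), 2) = Pow(Add(4, Add(Mul(4, Rational(-1, 7)), -1)), 2) = Pow(Add(4, Add(Rational(-4, 7), -1)), 2) = Pow(Add(4, Rational(-11, 7)), 2) = Pow(Rational(17, 7), 2) = Rational(289, 49)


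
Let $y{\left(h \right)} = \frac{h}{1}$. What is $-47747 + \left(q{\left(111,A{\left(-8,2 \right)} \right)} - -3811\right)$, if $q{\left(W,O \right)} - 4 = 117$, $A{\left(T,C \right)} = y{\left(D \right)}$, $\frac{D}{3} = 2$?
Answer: $-43815$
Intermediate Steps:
$D = 6$ ($D = 3 \cdot 2 = 6$)
$y{\left(h \right)} = h$ ($y{\left(h \right)} = h 1 = h$)
$A{\left(T,C \right)} = 6$
$q{\left(W,O \right)} = 121$ ($q{\left(W,O \right)} = 4 + 117 = 121$)
$-47747 + \left(q{\left(111,A{\left(-8,2 \right)} \right)} - -3811\right) = -47747 + \left(121 - -3811\right) = -47747 + \left(121 + 3811\right) = -47747 + 3932 = -43815$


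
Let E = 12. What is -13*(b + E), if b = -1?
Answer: -143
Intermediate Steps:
-13*(b + E) = -13*(-1 + 12) = -13*11 = -143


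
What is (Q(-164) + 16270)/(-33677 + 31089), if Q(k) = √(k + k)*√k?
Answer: -8135/1294 + 41*√2/647 ≈ -6.1971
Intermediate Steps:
Q(k) = k*√2 (Q(k) = √(2*k)*√k = (√2*√k)*√k = k*√2)
(Q(-164) + 16270)/(-33677 + 31089) = (-164*√2 + 16270)/(-33677 + 31089) = (16270 - 164*√2)/(-2588) = (16270 - 164*√2)*(-1/2588) = -8135/1294 + 41*√2/647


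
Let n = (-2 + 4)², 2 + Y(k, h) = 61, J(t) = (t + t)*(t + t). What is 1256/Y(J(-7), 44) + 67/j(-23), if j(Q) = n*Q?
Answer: 111599/5428 ≈ 20.560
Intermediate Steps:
J(t) = 4*t² (J(t) = (2*t)*(2*t) = 4*t²)
Y(k, h) = 59 (Y(k, h) = -2 + 61 = 59)
n = 4 (n = 2² = 4)
j(Q) = 4*Q
1256/Y(J(-7), 44) + 67/j(-23) = 1256/59 + 67/((4*(-23))) = 1256*(1/59) + 67/(-92) = 1256/59 + 67*(-1/92) = 1256/59 - 67/92 = 111599/5428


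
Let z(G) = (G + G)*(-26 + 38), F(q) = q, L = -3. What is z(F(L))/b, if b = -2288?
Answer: 9/286 ≈ 0.031469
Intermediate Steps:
z(G) = 24*G (z(G) = (2*G)*12 = 24*G)
z(F(L))/b = (24*(-3))/(-2288) = -72*(-1/2288) = 9/286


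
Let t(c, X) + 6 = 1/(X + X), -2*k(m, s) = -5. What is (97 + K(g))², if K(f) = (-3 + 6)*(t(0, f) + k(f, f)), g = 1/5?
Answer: 8836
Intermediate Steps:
k(m, s) = 5/2 (k(m, s) = -½*(-5) = 5/2)
t(c, X) = -6 + 1/(2*X) (t(c, X) = -6 + 1/(X + X) = -6 + 1/(2*X))
g = ⅕ ≈ 0.20000
K(f) = -21/2 + 3/(2*f) (K(f) = (-3 + 6)*((-6 + 1/(2*f)) + 5/2) = 3*(-7/2 + 1/(2*f)) = -21/2 + 3/(2*f))
(97 + K(g))² = (97 + 3*(1 - 7*⅕)/(2*(⅕)))² = (97 + (3/2)*5*(1 - 7/5))² = (97 + (3/2)*5*(-⅖))² = (97 - 3)² = 94² = 8836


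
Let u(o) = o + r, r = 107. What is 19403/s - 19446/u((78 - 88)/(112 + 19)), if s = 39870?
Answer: -4823528419/26593290 ≈ -181.38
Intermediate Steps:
u(o) = 107 + o (u(o) = o + 107 = 107 + o)
19403/s - 19446/u((78 - 88)/(112 + 19)) = 19403/39870 - 19446/(107 + (78 - 88)/(112 + 19)) = 19403*(1/39870) - 19446/(107 - 10/131) = 19403/39870 - 19446/(107 - 10*1/131) = 19403/39870 - 19446/(107 - 10/131) = 19403/39870 - 19446/14007/131 = 19403/39870 - 19446*131/14007 = 19403/39870 - 121306/667 = -4823528419/26593290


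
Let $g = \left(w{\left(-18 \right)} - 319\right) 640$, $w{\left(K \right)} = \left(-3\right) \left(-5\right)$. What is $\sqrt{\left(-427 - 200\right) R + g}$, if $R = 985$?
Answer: $i \sqrt{812155} \approx 901.2 i$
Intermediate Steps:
$w{\left(K \right)} = 15$
$g = -194560$ ($g = \left(15 - 319\right) 640 = \left(-304\right) 640 = -194560$)
$\sqrt{\left(-427 - 200\right) R + g} = \sqrt{\left(-427 - 200\right) 985 - 194560} = \sqrt{\left(-627\right) 985 - 194560} = \sqrt{-617595 - 194560} = \sqrt{-812155} = i \sqrt{812155}$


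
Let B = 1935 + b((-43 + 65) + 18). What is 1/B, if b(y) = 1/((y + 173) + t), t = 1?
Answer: 214/414091 ≈ 0.00051679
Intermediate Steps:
b(y) = 1/(174 + y) (b(y) = 1/((y + 173) + 1) = 1/((173 + y) + 1) = 1/(174 + y))
B = 414091/214 (B = 1935 + 1/(174 + ((-43 + 65) + 18)) = 1935 + 1/(174 + (22 + 18)) = 1935 + 1/(174 + 40) = 1935 + 1/214 = 414091/214 ≈ 1935.0)
1/B = 1/(414091/214) = 214/414091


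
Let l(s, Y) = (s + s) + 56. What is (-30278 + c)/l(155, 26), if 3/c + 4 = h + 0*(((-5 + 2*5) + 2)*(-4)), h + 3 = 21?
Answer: -6949/84 ≈ -82.726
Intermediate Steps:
h = 18 (h = -3 + 21 = 18)
c = 3/14 (c = 3/(-4 + (18 + 0*(((-5 + 2*5) + 2)*(-4)))) = 3/(-4 + (18 + 0*(((-5 + 10) + 2)*(-4)))) = 3/(-4 + (18 + 0*((5 + 2)*(-4)))) = 3/(-4 + (18 + 0*(7*(-4)))) = 3/(-4 + (18 + 0*(-28))) = 3/(-4 + (18 + 0)) = 3/(-4 + 18) = 3/14 ≈ 0.21429)
l(s, Y) = 56 + 2*s (l(s, Y) = 2*s + 56 = 56 + 2*s)
(-30278 + c)/l(155, 26) = (-30278 + 3/14)/(56 + 2*155) = -423889/(14*(56 + 310)) = -423889/14/366 = -423889/14*1/366 = -6949/84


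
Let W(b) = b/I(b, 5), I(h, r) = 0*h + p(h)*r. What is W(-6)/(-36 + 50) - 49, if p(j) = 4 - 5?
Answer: -1712/35 ≈ -48.914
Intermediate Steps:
p(j) = -1
I(h, r) = -r (I(h, r) = 0*h - r = 0 - r = -r)
W(b) = -b/5 (W(b) = b/((-1*5)) = b/(-5) = b*(-⅕) = -b/5)
W(-6)/(-36 + 50) - 49 = (-⅕*(-6))/(-36 + 50) - 49 = (6/5)/14 - 49 = (1/14)*(6/5) - 49 = 3/35 - 49 = -1712/35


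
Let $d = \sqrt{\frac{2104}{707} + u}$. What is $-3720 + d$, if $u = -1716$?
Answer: $-3720 + \frac{2 i \sqrt{214063339}}{707} \approx -3720.0 + 41.389 i$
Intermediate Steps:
$d = \frac{2 i \sqrt{214063339}}{707}$ ($d = \sqrt{\frac{2104}{707} - 1716} = \sqrt{- \frac{1211108}{707}} = \frac{2 i \sqrt{214063339}}{707} \approx 41.389 i$)
$-3720 + d = -3720 + \frac{2 i \sqrt{214063339}}{707}$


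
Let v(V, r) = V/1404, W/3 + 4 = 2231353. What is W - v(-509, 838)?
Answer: 9398442497/1404 ≈ 6.6940e+6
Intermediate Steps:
W = 6694047 (W = -12 + 3*2231353 = -12 + 6694059 = 6694047)
v(V, r) = V/1404 (v(V, r) = V*(1/1404) = V/1404)
W - v(-509, 838) = 6694047 - (-509)/1404 = 6694047 - 1*(-509/1404) = 6694047 + 509/1404 = 9398442497/1404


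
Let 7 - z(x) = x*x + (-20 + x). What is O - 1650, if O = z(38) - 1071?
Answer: -4176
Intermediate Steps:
z(x) = 27 - x - x² (z(x) = 7 - (x*x + (-20 + x)) = 7 - (x² + (-20 + x)) = 7 - (-20 + x + x²) = 7 + (20 - x - x²) = 27 - x - x²)
O = -2526 (O = (27 - 1*38 - 1*38²) - 1071 = (27 - 38 - 1*1444) - 1071 = (27 - 38 - 1444) - 1071 = -1455 - 1071 = -2526)
O - 1650 = -2526 - 1650 = -4176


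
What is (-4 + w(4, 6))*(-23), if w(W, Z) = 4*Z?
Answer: -460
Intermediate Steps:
(-4 + w(4, 6))*(-23) = (-4 + 4*6)*(-23) = (-4 + 24)*(-23) = 20*(-23) = -460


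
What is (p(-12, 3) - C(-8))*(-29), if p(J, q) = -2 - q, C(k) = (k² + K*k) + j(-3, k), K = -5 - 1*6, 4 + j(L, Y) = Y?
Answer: 4205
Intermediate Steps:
j(L, Y) = -4 + Y
K = -11 (K = -5 - 6 = -11)
C(k) = -4 + k² - 10*k (C(k) = (k² - 11*k) + (-4 + k) = -4 + k² - 10*k)
(p(-12, 3) - C(-8))*(-29) = ((-2 - 1*3) - (-4 + (-8)² - 10*(-8)))*(-29) = ((-2 - 3) - (-4 + 64 + 80))*(-29) = (-5 - 1*140)*(-29) = (-5 - 140)*(-29) = -145*(-29) = 4205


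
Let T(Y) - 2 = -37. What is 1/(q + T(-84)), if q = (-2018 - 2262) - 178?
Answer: -1/4493 ≈ -0.00022257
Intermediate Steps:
T(Y) = -35 (T(Y) = 2 - 37 = -35)
q = -4458 (q = -4280 - 178 = -4458)
1/(q + T(-84)) = 1/(-4458 - 35) = 1/(-4493) = -1/4493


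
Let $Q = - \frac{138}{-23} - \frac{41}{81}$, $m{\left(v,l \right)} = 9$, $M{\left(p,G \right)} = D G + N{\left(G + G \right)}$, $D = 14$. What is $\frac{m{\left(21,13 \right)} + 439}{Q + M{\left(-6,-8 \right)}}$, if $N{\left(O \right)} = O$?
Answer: $- \frac{36288}{9923} \approx -3.657$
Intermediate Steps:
$M{\left(p,G \right)} = 16 G$ ($M{\left(p,G \right)} = 14 G + \left(G + G\right) = 14 G + 2 G = 16 G$)
$Q = \frac{445}{81}$ ($Q = \left(-138\right) \left(- \frac{1}{23}\right) - \frac{41}{81} = 6 - \frac{41}{81} = \frac{445}{81} \approx 5.4938$)
$\frac{m{\left(21,13 \right)} + 439}{Q + M{\left(-6,-8 \right)}} = \frac{9 + 439}{\frac{445}{81} + 16 \left(-8\right)} = \frac{448}{\frac{445}{81} - 128} = \frac{448}{- \frac{9923}{81}} = 448 \left(- \frac{81}{9923}\right) = - \frac{36288}{9923}$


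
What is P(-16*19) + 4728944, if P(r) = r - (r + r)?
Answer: 4729248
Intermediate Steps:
P(r) = -r (P(r) = r - 2*r = -r)
P(-16*19) + 4728944 = -(-16)*19 + 4728944 = -1*(-304) + 4728944 = 304 + 4728944 = 4729248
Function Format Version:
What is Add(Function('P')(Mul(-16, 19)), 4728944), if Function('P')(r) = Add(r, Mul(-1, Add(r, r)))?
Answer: 4729248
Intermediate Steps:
Function('P')(r) = Mul(-1, r) (Function('P')(r) = Add(r, Mul(-1, Mul(2, r))) = Add(r, Mul(-2, r)) = Mul(-1, r))
Add(Function('P')(Mul(-16, 19)), 4728944) = Add(Mul(-1, Mul(-16, 19)), 4728944) = Add(Mul(-1, -304), 4728944) = Add(304, 4728944) = 4729248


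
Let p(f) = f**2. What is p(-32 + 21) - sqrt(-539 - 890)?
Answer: 121 - I*sqrt(1429) ≈ 121.0 - 37.802*I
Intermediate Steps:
p(-32 + 21) - sqrt(-539 - 890) = (-32 + 21)**2 - sqrt(-539 - 890) = (-11)**2 - sqrt(-1429) = 121 - I*sqrt(1429)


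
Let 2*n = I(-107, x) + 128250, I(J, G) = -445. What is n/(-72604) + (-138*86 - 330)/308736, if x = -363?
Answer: -858942743/933977856 ≈ -0.91966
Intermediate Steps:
n = 127805/2 (n = (-445 + 128250)/2 = (1/2)*127805 = 127805/2 ≈ 63903.)
n/(-72604) + (-138*86 - 330)/308736 = (127805/2)/(-72604) + (-138*86 - 330)/308736 = (127805/2)*(-1/72604) + (-11868 - 330)*(1/308736) = -127805/145208 - 12198*1/308736 = -127805/145208 - 2033/51456 = -858942743/933977856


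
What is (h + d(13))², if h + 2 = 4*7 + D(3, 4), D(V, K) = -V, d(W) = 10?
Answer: 1089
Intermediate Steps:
h = 23 (h = -2 + (4*7 - 1*3) = -2 + (28 - 3) = -2 + 25 = 23)
(h + d(13))² = (23 + 10)² = 33² = 1089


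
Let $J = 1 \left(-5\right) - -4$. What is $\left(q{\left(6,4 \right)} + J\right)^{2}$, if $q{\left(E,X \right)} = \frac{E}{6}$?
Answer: $0$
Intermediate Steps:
$q{\left(E,X \right)} = \frac{E}{6}$ ($q{\left(E,X \right)} = E \frac{1}{6} = \frac{E}{6}$)
$J = -1$ ($J = -5 + 4 = -1$)
$\left(q{\left(6,4 \right)} + J\right)^{2} = \left(\frac{1}{6} \cdot 6 - 1\right)^{2} = \left(1 - 1\right)^{2} = 0^{2} = 0$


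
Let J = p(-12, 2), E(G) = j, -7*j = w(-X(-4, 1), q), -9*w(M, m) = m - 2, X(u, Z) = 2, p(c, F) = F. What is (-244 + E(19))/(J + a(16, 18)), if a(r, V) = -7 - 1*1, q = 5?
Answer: 5123/126 ≈ 40.659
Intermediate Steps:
a(r, V) = -8 (a(r, V) = -7 - 1 = -8)
w(M, m) = 2/9 - m/9 (w(M, m) = -(m - 2)/9 = -(-2 + m)/9 = 2/9 - m/9)
j = 1/21 (j = -(2/9 - ⅑*5)/7 = -(2/9 - 5/9)/7 = -⅐*(-⅓) = 1/21 ≈ 0.047619)
E(G) = 1/21
J = 2
(-244 + E(19))/(J + a(16, 18)) = (-244 + 1/21)/(2 - 8) = -5123/21/(-6) = -5123/21*(-⅙) = 5123/126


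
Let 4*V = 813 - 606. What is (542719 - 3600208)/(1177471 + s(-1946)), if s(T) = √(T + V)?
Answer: -4800139507092/1848583943647 + 2038326*I*√7577/1848583943647 ≈ -2.5967 + 9.598e-5*I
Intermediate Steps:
V = 207/4 (V = (813 - 606)/4 = (¼)*207 = 207/4 ≈ 51.750)
s(T) = √(207/4 + T) (s(T) = √(T + 207/4) = √(207/4 + T))
(542719 - 3600208)/(1177471 + s(-1946)) = (542719 - 3600208)/(1177471 + √(207 + 4*(-1946))/2) = -3057489/(1177471 + √(207 - 7784)/2) = -3057489/(1177471 + √(-7577)/2) = -3057489/(1177471 + (I*√7577)/2) = -3057489/(1177471 + I*√7577/2)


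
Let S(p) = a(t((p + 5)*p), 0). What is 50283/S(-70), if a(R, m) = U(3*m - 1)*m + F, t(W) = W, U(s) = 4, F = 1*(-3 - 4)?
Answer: -50283/7 ≈ -7183.3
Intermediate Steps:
F = -7 (F = 1*(-7) = -7)
a(R, m) = -7 + 4*m (a(R, m) = 4*m - 7 = -7 + 4*m)
S(p) = -7 (S(p) = -7 + 4*0 = -7 + 0 = -7)
50283/S(-70) = 50283/(-7) = 50283*(-1/7) = -50283/7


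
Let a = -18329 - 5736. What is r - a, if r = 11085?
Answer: 35150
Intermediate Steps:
a = -24065
r - a = 11085 - 1*(-24065) = 11085 + 24065 = 35150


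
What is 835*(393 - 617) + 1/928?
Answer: -173573119/928 ≈ -1.8704e+5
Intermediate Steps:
835*(393 - 617) + 1/928 = 835*(-224) + 1/928 = -187040 + 1/928 = -173573119/928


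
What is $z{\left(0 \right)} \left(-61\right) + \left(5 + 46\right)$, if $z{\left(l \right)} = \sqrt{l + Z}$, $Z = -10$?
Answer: $51 - 61 i \sqrt{10} \approx 51.0 - 192.9 i$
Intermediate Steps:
$z{\left(l \right)} = \sqrt{-10 + l}$ ($z{\left(l \right)} = \sqrt{l - 10} = \sqrt{-10 + l}$)
$z{\left(0 \right)} \left(-61\right) + \left(5 + 46\right) = \sqrt{-10 + 0} \left(-61\right) + \left(5 + 46\right) = \sqrt{-10} \left(-61\right) + 51 = i \sqrt{10} \left(-61\right) + 51 = - 61 i \sqrt{10} + 51 = 51 - 61 i \sqrt{10}$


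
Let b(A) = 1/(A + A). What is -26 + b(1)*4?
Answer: -24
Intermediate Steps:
b(A) = 1/(2*A)
-26 + b(1)*4 = -26 + ((½)/1)*4 = -26 + ((½)*1)*4 = -26 + (½)*4 = -26 + 2 = -24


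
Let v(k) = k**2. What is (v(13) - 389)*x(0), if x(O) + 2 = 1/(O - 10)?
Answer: 462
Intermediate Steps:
x(O) = -2 + 1/(-10 + O) (x(O) = -2 + 1/(O - 10) = -2 + 1/(-10 + O))
(v(13) - 389)*x(0) = (13**2 - 389)*((21 - 2*0)/(-10 + 0)) = (169 - 389)*((21 + 0)/(-10)) = -(-22)*21 = -220*(-21/10) = 462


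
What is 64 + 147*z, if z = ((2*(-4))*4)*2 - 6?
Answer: -10226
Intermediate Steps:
z = -70 (z = -8*4*2 - 6 = -32*2 - 6 = -64 - 6 = -70)
64 + 147*z = 64 + 147*(-70) = 64 - 10290 = -10226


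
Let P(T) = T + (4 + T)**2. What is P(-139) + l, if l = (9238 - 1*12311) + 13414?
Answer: 28427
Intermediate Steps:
l = 10341 (l = (9238 - 12311) + 13414 = -3073 + 13414 = 10341)
P(-139) + l = (-139 + (4 - 139)**2) + 10341 = (-139 + (-135)**2) + 10341 = (-139 + 18225) + 10341 = 18086 + 10341 = 28427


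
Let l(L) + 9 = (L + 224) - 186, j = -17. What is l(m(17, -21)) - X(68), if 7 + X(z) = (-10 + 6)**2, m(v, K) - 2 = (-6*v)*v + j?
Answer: -1729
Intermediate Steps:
m(v, K) = -15 - 6*v**2 (m(v, K) = 2 + ((-6*v)*v - 17) = 2 + (-6*v**2 - 17) = 2 + (-17 - 6*v**2) = -15 - 6*v**2)
l(L) = 29 + L (l(L) = -9 + ((L + 224) - 186) = -9 + ((224 + L) - 186) = -9 + (38 + L) = 29 + L)
X(z) = 9 (X(z) = -7 + (-10 + 6)**2 = -7 + (-4)**2 = -7 + 16 = 9)
l(m(17, -21)) - X(68) = (29 + (-15 - 6*17**2)) - 1*9 = (29 + (-15 - 6*289)) - 9 = (29 + (-15 - 1734)) - 9 = (29 - 1749) - 9 = -1720 - 9 = -1729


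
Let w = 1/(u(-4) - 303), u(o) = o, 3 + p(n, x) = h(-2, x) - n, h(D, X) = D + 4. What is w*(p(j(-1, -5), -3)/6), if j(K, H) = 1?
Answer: 1/921 ≈ 0.0010858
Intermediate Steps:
h(D, X) = 4 + D
p(n, x) = -1 - n (p(n, x) = -3 + ((4 - 2) - n) = -3 + (2 - n) = -1 - n)
w = -1/307 (w = 1/(-4 - 303) = 1/(-307) = -1/307 ≈ -0.0032573)
w*(p(j(-1, -5), -3)/6) = -(-1 - 1*1)/(307*6) = -(-1 - 1)/(307*6) = -(-2)/(307*6) = -1/307*(-⅓) = 1/921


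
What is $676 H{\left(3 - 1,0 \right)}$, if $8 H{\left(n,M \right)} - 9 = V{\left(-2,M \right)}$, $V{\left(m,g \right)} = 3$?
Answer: $1014$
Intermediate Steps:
$H{\left(n,M \right)} = \frac{3}{2}$ ($H{\left(n,M \right)} = \frac{9}{8} + \frac{1}{8} \cdot 3 = \frac{9}{8} + \frac{3}{8} = \frac{3}{2}$)
$676 H{\left(3 - 1,0 \right)} = 676 \cdot \frac{3}{2} = 1014$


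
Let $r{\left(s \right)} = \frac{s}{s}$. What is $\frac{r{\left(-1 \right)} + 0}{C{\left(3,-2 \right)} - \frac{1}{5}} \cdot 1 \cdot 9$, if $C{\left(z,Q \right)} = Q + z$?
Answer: $\frac{45}{4} \approx 11.25$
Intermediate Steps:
$r{\left(s \right)} = 1$
$\frac{r{\left(-1 \right)} + 0}{C{\left(3,-2 \right)} - \frac{1}{5}} \cdot 1 \cdot 9 = \frac{1 + 0}{\left(-2 + 3\right) - \frac{1}{5}} \cdot 1 \cdot 9 = 1 \frac{1}{1 - \frac{1}{5}} \cdot 1 \cdot 9 = 1 \frac{1}{\frac{4}{5}} \cdot 1 \cdot 9 = 1 \cdot \frac{5}{4} \cdot 1 \cdot 9 = \frac{5}{4} \cdot 1 \cdot 9 = \frac{5}{4} \cdot 9 = \frac{45}{4}$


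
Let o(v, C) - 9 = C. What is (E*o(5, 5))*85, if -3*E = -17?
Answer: 20230/3 ≈ 6743.3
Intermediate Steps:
E = 17/3 (E = -1/3*(-17) = 17/3 ≈ 5.6667)
o(v, C) = 9 + C
(E*o(5, 5))*85 = (17*(9 + 5)/3)*85 = ((17/3)*14)*85 = (238/3)*85 = 20230/3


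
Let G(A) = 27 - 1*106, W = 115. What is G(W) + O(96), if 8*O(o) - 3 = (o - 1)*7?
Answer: 9/2 ≈ 4.5000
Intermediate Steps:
G(A) = -79 (G(A) = 27 - 106 = -79)
O(o) = -½ + 7*o/8 (O(o) = 3/8 + ((o - 1)*7)/8 = 3/8 + ((-1 + o)*7)/8 = 3/8 + (-7 + 7*o)/8 = 3/8 + (-7/8 + 7*o/8) = -½ + 7*o/8)
G(W) + O(96) = -79 + (-½ + (7/8)*96) = -79 + (-½ + 84) = -79 + 167/2 = 9/2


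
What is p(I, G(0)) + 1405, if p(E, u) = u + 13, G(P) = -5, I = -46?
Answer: 1413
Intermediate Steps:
p(E, u) = 13 + u
p(I, G(0)) + 1405 = (13 - 5) + 1405 = 8 + 1405 = 1413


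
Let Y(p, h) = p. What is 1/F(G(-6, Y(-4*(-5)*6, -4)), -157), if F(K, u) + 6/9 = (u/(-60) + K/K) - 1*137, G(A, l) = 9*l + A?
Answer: -20/2681 ≈ -0.0074599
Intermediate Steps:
G(A, l) = A + 9*l
F(K, u) = -410/3 - u/60 (F(K, u) = -⅔ + ((u/(-60) + K/K) - 1*137) = -⅔ + ((u*(-1/60) + 1) - 137) = -⅔ + ((-u/60 + 1) - 137) = -⅔ + ((1 - u/60) - 137) = -⅔ + (-136 - u/60) = -410/3 - u/60)
1/F(G(-6, Y(-4*(-5)*6, -4)), -157) = 1/(-410/3 - 1/60*(-157)) = 1/(-410/3 + 157/60) = 1/(-2681/20) = -20/2681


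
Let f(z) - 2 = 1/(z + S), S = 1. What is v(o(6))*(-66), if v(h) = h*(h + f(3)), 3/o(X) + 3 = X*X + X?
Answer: -3993/338 ≈ -11.814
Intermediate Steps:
o(X) = 3/(-3 + X + X²) (o(X) = 3/(-3 + (X*X + X)) = 3/(-3 + (X² + X)) = 3/(-3 + (X + X²)) = 3/(-3 + X + X²))
f(z) = 2 + 1/(1 + z) (f(z) = 2 + 1/(z + 1) = 2 + 1/(1 + z))
v(h) = h*(9/4 + h) (v(h) = h*(h + (3 + 2*3)/(1 + 3)) = h*(h + (3 + 6)/4) = h*(h + (¼)*9) = h*(h + 9/4) = h*(9/4 + h))
v(o(6))*(-66) = ((3/(-3 + 6 + 6²))*(9 + 4*(3/(-3 + 6 + 6²)))/4)*(-66) = ((3/(-3 + 6 + 36))*(9 + 4*(3/(-3 + 6 + 36)))/4)*(-66) = ((3/39)*(9 + 4*(3/39))/4)*(-66) = ((3*(1/39))*(9 + 4*(3*(1/39)))/4)*(-66) = ((¼)*(1/13)*(9 + 4*(1/13)))*(-66) = ((¼)*(1/13)*(9 + 4/13))*(-66) = ((¼)*(1/13)*(121/13))*(-66) = (121/676)*(-66) = -3993/338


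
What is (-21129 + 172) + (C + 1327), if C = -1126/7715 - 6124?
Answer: -198693236/7715 ≈ -25754.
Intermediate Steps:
C = -47247786/7715 (C = -1126*1/7715 - 6124 = -1126/7715 - 6124 = -47247786/7715 ≈ -6124.1)
(-21129 + 172) + (C + 1327) = (-21129 + 172) + (-47247786/7715 + 1327) = -20957 - 37009981/7715 = -198693236/7715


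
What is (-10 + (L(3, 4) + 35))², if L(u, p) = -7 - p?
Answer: 196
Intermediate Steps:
(-10 + (L(3, 4) + 35))² = (-10 + ((-7 - 1*4) + 35))² = (-10 + ((-7 - 4) + 35))² = (-10 + (-11 + 35))² = (-10 + 24)² = 14² = 196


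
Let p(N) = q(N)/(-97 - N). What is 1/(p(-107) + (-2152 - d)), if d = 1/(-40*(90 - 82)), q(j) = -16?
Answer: -320/689151 ≈ -0.00046434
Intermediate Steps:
d = -1/320 (d = 1/(-40*8) = 1/(-320) = -1/320 ≈ -0.0031250)
p(N) = -16/(-97 - N)
1/(p(-107) + (-2152 - d)) = 1/(16/(97 - 107) + (-2152 - 1*(-1/320))) = 1/(16/(-10) + (-2152 + 1/320)) = 1/(16*(-1/10) - 688639/320) = 1/(-8/5 - 688639/320) = 1/(-689151/320) = -320/689151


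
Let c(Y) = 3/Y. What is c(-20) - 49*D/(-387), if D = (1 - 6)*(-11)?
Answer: 52739/7740 ≈ 6.8138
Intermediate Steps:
D = 55 (D = -5*(-11) = 55)
c(-20) - 49*D/(-387) = 3/(-20) - 2695/(-387) = 3*(-1/20) - 2695*(-1)/387 = -3/20 - 49*(-55/387) = -3/20 + 2695/387 = 52739/7740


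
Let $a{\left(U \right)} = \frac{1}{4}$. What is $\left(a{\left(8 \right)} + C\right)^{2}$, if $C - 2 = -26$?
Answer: $\frac{9025}{16} \approx 564.06$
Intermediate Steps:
$a{\left(U \right)} = \frac{1}{4}$
$C = -24$ ($C = 2 - 26 = -24$)
$\left(a{\left(8 \right)} + C\right)^{2} = \left(\frac{1}{4} - 24\right)^{2} = \left(- \frac{95}{4}\right)^{2} = \frac{9025}{16}$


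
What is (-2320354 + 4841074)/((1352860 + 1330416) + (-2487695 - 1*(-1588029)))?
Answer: 252072/178361 ≈ 1.4133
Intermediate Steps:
(-2320354 + 4841074)/((1352860 + 1330416) + (-2487695 - 1*(-1588029))) = 2520720/(2683276 + (-2487695 + 1588029)) = 2520720/(2683276 - 899666) = 2520720/1783610 = 2520720*(1/1783610) = 252072/178361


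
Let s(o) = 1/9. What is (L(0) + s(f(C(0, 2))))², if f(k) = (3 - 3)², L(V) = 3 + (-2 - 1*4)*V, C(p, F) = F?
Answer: 784/81 ≈ 9.6790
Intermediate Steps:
L(V) = 3 - 6*V (L(V) = 3 + (-2 - 4)*V = 3 - 6*V)
f(k) = 0 (f(k) = 0² = 0)
s(o) = ⅑
(L(0) + s(f(C(0, 2))))² = ((3 - 6*0) + ⅑)² = ((3 + 0) + ⅑)² = (3 + ⅑)² = (28/9)² = 784/81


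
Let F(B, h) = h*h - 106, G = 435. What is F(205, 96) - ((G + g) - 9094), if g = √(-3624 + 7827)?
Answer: 17769 - 3*√467 ≈ 17704.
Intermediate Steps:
g = 3*√467 (g = √4203 = 3*√467 ≈ 64.831)
F(B, h) = -106 + h² (F(B, h) = h² - 106 = -106 + h²)
F(205, 96) - ((G + g) - 9094) = (-106 + 96²) - ((435 + 3*√467) - 9094) = (-106 + 9216) - (-8659 + 3*√467) = 9110 + (8659 - 3*√467) = 17769 - 3*√467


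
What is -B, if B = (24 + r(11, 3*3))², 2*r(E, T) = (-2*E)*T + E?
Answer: -19321/4 ≈ -4830.3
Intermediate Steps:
r(E, T) = E/2 - E*T (r(E, T) = ((-2*E)*T + E)/2 = (-2*E*T + E)/2 = (E - 2*E*T)/2 = E/2 - E*T)
B = 19321/4 (B = (24 + 11*(½ - 3*3))² = (24 + 11*(½ - 1*9))² = (24 + 11*(½ - 9))² = (24 + 11*(-17/2))² = (24 - 187/2)² = (-139/2)² = 19321/4 ≈ 4830.3)
-B = -1*19321/4 = -19321/4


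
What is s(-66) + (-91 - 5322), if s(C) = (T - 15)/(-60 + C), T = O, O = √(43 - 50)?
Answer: -227341/42 - I*√7/126 ≈ -5412.9 - 0.020998*I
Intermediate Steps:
O = I*√7 (O = √(-7) = I*√7 ≈ 2.6458*I)
T = I*√7 ≈ 2.6458*I
s(C) = (-15 + I*√7)/(-60 + C) (s(C) = (I*√7 - 15)/(-60 + C) = (-15 + I*√7)/(-60 + C))
s(-66) + (-91 - 5322) = (-15 + I*√7)/(-60 - 66) + (-91 - 5322) = (-15 + I*√7)/(-126) - 5413 = -(-15 + I*√7)/126 - 5413 = (5/42 - I*√7/126) - 5413 = -227341/42 - I*√7/126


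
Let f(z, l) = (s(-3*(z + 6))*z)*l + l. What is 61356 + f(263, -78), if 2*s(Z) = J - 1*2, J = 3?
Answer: 51021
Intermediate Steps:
s(Z) = ½ (s(Z) = (3 - 1*2)/2 = (3 - 2)/2 = (½)*1 = ½)
f(z, l) = l + l*z/2 (f(z, l) = (z/2)*l + l = l*z/2 + l = l + l*z/2)
61356 + f(263, -78) = 61356 + (½)*(-78)*(2 + 263) = 61356 + (½)*(-78)*265 = 61356 - 10335 = 51021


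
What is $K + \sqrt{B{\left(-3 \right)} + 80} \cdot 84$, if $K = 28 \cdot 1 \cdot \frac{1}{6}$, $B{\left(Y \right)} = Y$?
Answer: $\frac{14}{3} + 84 \sqrt{77} \approx 741.76$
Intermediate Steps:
$K = \frac{14}{3}$ ($K = 28 \cdot 1 \cdot \frac{1}{6} = 28 \cdot \frac{1}{6} = \frac{14}{3} \approx 4.6667$)
$K + \sqrt{B{\left(-3 \right)} + 80} \cdot 84 = \frac{14}{3} + \sqrt{-3 + 80} \cdot 84 = \frac{14}{3} + \sqrt{77} \cdot 84 = \frac{14}{3} + 84 \sqrt{77}$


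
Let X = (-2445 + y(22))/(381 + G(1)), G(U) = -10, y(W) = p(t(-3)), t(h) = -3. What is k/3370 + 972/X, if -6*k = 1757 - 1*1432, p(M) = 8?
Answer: -1458473333/9855228 ≈ -147.99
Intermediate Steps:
k = -325/6 (k = -(1757 - 1*1432)/6 = -(1757 - 1432)/6 = -1/6*325 = -325/6 ≈ -54.167)
y(W) = 8
X = -2437/371 (X = (-2445 + 8)/(381 - 10) = -2437/371 ≈ -6.5687)
k/3370 + 972/X = -325/6/3370 + 972/(-2437/371) = -325/6*1/3370 + 972*(-371/2437) = -65/4044 - 360612/2437 = -1458473333/9855228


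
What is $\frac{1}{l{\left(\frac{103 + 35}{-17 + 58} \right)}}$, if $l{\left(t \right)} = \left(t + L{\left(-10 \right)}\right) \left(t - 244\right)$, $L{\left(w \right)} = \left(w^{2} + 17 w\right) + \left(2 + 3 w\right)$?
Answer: $\frac{1681}{38280080} \approx 4.3913 \cdot 10^{-5}$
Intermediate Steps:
$L{\left(w \right)} = 2 + w^{2} + 20 w$
$l{\left(t \right)} = \left(-244 + t\right) \left(-98 + t\right)$ ($l{\left(t \right)} = \left(t + \left(2 + \left(-10\right)^{2} + 20 \left(-10\right)\right)\right) \left(t - 244\right) = \left(t + \left(2 + 100 - 200\right)\right) \left(-244 + t\right) = \left(t - 98\right) \left(-244 + t\right) = \left(-98 + t\right) \left(-244 + t\right) = \left(-244 + t\right) \left(-98 + t\right)$)
$\frac{1}{l{\left(\frac{103 + 35}{-17 + 58} \right)}} = \frac{1}{23912 + \left(\frac{103 + 35}{-17 + 58}\right)^{2} - 342 \frac{103 + 35}{-17 + 58}} = \frac{1}{23912 + \left(\frac{138}{41}\right)^{2} - 342 \cdot \frac{138}{41}} = \frac{1}{23912 + \left(138 \cdot \frac{1}{41}\right)^{2} - 342 \cdot 138 \cdot \frac{1}{41}} = \frac{1}{23912 + \left(\frac{138}{41}\right)^{2} - \frac{47196}{41}} = \frac{1}{23912 + \frac{19044}{1681} - \frac{47196}{41}} = \frac{1}{\frac{38280080}{1681}} = \frac{1681}{38280080}$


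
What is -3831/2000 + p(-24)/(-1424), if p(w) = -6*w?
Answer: -358959/178000 ≈ -2.0166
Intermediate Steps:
-3831/2000 + p(-24)/(-1424) = -3831/2000 - 6*(-24)/(-1424) = -3831*1/2000 + 144*(-1/1424) = -3831/2000 - 9/89 = -358959/178000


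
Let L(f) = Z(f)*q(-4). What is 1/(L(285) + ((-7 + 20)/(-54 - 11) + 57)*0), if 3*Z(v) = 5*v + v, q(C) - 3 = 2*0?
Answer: 1/1710 ≈ 0.00058480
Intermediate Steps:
q(C) = 3 (q(C) = 3 + 2*0 = 3 + 0 = 3)
Z(v) = 2*v (Z(v) = (5*v + v)/3 = (6*v)/3 = 2*v)
L(f) = 6*f (L(f) = (2*f)*3 = 6*f)
1/(L(285) + ((-7 + 20)/(-54 - 11) + 57)*0) = 1/(6*285 + ((-7 + 20)/(-54 - 11) + 57)*0) = 1/(1710 + (13/(-65) + 57)*0) = 1/(1710 + (13*(-1/65) + 57)*0) = 1/(1710 + (-⅕ + 57)*0) = 1/(1710 + (284/5)*0) = 1/(1710 + 0) = 1/1710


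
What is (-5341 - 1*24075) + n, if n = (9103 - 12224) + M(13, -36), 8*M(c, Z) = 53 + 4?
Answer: -260239/8 ≈ -32530.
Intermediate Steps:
M(c, Z) = 57/8 (M(c, Z) = (53 + 4)/8 = (⅛)*57 = 57/8)
n = -24911/8 (n = (9103 - 12224) + 57/8 = -3121 + 57/8 = -24911/8 ≈ -3113.9)
(-5341 - 1*24075) + n = (-5341 - 1*24075) - 24911/8 = (-5341 - 24075) - 24911/8 = -29416 - 24911/8 = -260239/8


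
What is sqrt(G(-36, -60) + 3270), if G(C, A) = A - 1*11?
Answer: sqrt(3199) ≈ 56.560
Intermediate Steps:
G(C, A) = -11 + A (G(C, A) = A - 11 = -11 + A)
sqrt(G(-36, -60) + 3270) = sqrt((-11 - 60) + 3270) = sqrt(-71 + 3270) = sqrt(3199)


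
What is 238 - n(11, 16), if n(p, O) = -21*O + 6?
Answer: 568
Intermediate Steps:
n(p, O) = 6 - 21*O
238 - n(11, 16) = 238 - (6 - 21*16) = 238 - (6 - 336) = 238 - 1*(-330) = 238 + 330 = 568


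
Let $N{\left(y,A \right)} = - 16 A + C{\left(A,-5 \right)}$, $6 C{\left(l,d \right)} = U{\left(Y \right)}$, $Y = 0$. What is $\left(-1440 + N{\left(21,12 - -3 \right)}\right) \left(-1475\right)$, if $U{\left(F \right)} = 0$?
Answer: $2478000$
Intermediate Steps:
$C{\left(l,d \right)} = 0$ ($C{\left(l,d \right)} = \frac{1}{6} \cdot 0 = 0$)
$N{\left(y,A \right)} = - 16 A$ ($N{\left(y,A \right)} = - 16 A + 0 = - 16 A$)
$\left(-1440 + N{\left(21,12 - -3 \right)}\right) \left(-1475\right) = \left(-1440 - 16 \left(12 - -3\right)\right) \left(-1475\right) = \left(-1440 - 16 \left(12 + 3\right)\right) \left(-1475\right) = \left(-1440 - 240\right) \left(-1475\right) = \left(-1680\right) \left(-1475\right) = 2478000$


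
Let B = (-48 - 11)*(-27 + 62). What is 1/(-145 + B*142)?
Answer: -1/293375 ≈ -3.4086e-6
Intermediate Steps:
B = -2065 (B = -59*35 = -2065)
1/(-145 + B*142) = 1/(-145 - 2065*142) = 1/(-145 - 293230) = 1/(-293375) = -1/293375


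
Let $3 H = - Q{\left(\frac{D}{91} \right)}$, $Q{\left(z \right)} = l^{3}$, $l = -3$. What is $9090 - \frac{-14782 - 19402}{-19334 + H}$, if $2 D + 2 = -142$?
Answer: $\frac{175630066}{19325} \approx 9088.2$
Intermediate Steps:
$D = -72$ ($D = -1 + \frac{1}{2} \left(-142\right) = -1 - 71 = -72$)
$Q{\left(z \right)} = -27$ ($Q{\left(z \right)} = \left(-3\right)^{3} = -27$)
$H = 9$ ($H = \frac{\left(-1\right) \left(-27\right)}{3} = \frac{1}{3} \cdot 27 = 9$)
$9090 - \frac{-14782 - 19402}{-19334 + H} = 9090 - \frac{-14782 - 19402}{-19334 + 9} = 9090 - - \frac{34184}{-19325} = 9090 - \left(-34184\right) \left(- \frac{1}{19325}\right) = 9090 - \frac{34184}{19325} = \frac{175630066}{19325}$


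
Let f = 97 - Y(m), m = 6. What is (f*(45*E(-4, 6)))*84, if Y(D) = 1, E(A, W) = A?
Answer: -1451520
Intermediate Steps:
f = 96 (f = 97 - 1*1 = 97 - 1 = 96)
(f*(45*E(-4, 6)))*84 = (96*(45*(-4)))*84 = (96*(-180))*84 = -17280*84 = -1451520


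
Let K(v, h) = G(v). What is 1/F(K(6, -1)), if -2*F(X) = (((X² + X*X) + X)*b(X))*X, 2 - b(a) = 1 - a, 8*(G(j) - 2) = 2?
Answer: -256/11583 ≈ -0.022101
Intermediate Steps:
G(j) = 9/4 (G(j) = 2 + (⅛)*2 = 2 + ¼ = 9/4)
K(v, h) = 9/4
b(a) = 1 + a (b(a) = 2 - (1 - a) = 2 + (-1 + a) = 1 + a)
F(X) = -X*(1 + X)*(X + 2*X²)/2 (F(X) = -((X² + X*X) + X)*(1 + X)*X/2 = -((X² + X²) + X)*(1 + X)*X/2 = -(2*X² + X)*(1 + X)*X/2 = -(X + 2*X²)*(1 + X)*X/2 = -(1 + X)*(X + 2*X²)*X/2 = -X*(1 + X)*(X + 2*X²)/2)
1/F(K(6, -1)) = 1/(-(9/4)²*(1 + 9/4)*(1 + 2*(9/4))/2) = 1/(-½*81/16*13/4*(1 + 9/2)) = 1/(-½*81/16*13/4*11/2) = 1/(-11583/256) = -256/11583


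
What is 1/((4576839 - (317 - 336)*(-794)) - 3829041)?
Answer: 1/732712 ≈ 1.3648e-6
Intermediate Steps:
1/((4576839 - (317 - 336)*(-794)) - 3829041) = 1/((4576839 - (-19)*(-794)) - 3829041) = 1/((4576839 - 1*15086) - 3829041) = 1/((4576839 - 15086) - 3829041) = 1/(4561753 - 3829041) = 1/732712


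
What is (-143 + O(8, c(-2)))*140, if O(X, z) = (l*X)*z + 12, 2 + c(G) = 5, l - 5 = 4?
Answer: 11900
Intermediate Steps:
l = 9 (l = 5 + 4 = 9)
c(G) = 3 (c(G) = -2 + 5 = 3)
O(X, z) = 12 + 9*X*z (O(X, z) = (9*X)*z + 12 = 9*X*z + 12 = 12 + 9*X*z)
(-143 + O(8, c(-2)))*140 = (-143 + (12 + 9*8*3))*140 = (-143 + (12 + 216))*140 = (-143 + 228)*140 = 85*140 = 11900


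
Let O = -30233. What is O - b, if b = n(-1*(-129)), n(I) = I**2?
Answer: -46874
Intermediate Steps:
b = 16641 (b = (-1*(-129))**2 = 129**2 = 16641)
O - b = -30233 - 1*16641 = -30233 - 16641 = -46874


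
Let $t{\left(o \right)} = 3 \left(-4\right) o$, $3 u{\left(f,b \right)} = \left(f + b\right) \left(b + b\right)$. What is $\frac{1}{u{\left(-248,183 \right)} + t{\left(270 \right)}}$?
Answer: $- \frac{1}{11170} \approx -8.9525 \cdot 10^{-5}$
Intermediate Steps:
$u{\left(f,b \right)} = \frac{2 b \left(b + f\right)}{3}$ ($u{\left(f,b \right)} = \frac{\left(f + b\right) \left(b + b\right)}{3} = \frac{\left(b + f\right) 2 b}{3} = \frac{2 b \left(b + f\right)}{3}$)
$t{\left(o \right)} = - 12 o$
$\frac{1}{u{\left(-248,183 \right)} + t{\left(270 \right)}} = \frac{1}{\frac{2}{3} \cdot 183 \left(183 - 248\right) - 3240} = \frac{1}{\frac{2}{3} \cdot 183 \left(-65\right) - 3240} = \frac{1}{-7930 - 3240} = \frac{1}{-11170} = - \frac{1}{11170}$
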